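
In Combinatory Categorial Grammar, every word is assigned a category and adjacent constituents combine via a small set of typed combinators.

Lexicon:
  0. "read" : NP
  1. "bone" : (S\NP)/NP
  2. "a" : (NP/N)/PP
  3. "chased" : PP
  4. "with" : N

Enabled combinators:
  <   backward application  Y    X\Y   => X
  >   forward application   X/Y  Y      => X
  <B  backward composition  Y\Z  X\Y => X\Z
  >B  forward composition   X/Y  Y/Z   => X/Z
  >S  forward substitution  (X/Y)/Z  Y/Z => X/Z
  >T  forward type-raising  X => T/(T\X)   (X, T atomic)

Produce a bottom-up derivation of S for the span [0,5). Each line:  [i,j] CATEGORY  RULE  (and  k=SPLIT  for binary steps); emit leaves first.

[0,5] S   <
  [0,1] "read" : NP
  [1,5] S\NP   >
    [1,2] "bone" : (S\NP)/NP
    [2,5] NP   >
      [2,4] NP/N   >
        [2,3] "a" : (NP/N)/PP
        [3,4] "chased" : PP
      [4,5] "with" : N

[0,1] NP  lex  "read"
[1,2] (S\NP)/NP  lex  "bone"
[2,3] (NP/N)/PP  lex  "a"
[3,4] PP  lex  "chased"
[2,4] NP/N  >  k=3
[4,5] N  lex  "with"
[2,5] NP  >  k=4
[1,5] S\NP  >  k=2
[0,5] S  <  k=1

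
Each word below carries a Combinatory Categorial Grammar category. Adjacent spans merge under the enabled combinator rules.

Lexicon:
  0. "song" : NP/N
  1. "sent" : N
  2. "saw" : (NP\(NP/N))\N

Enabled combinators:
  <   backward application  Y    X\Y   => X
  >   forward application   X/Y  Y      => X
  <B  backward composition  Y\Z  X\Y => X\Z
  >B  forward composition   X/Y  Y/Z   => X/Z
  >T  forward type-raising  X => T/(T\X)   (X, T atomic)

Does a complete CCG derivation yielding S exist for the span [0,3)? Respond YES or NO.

NP/N N (NP\(NP/N))\N
CKY chart[0,3] = {N/(N\NP), NP, NP/(NP\NP), PP/(PP\NP), S/(S\NP)}; S ∉ chart

NO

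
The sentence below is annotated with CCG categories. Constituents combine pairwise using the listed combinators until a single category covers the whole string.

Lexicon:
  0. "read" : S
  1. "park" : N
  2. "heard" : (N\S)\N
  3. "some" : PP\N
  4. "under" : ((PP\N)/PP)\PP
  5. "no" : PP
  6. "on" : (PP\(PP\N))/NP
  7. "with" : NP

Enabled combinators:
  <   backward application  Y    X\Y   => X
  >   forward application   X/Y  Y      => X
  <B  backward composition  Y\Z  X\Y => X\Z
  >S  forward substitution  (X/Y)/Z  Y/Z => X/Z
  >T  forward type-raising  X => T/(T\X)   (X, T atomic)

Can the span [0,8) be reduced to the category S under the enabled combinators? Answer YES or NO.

S N (N\S)\N PP\N ((PP\N)/PP)\PP PP (PP\(PP\N))/NP NP
CKY chart[0,8] = {N/(N\PP), NP/(NP\PP), PP, PP/(PP\PP), S/(S\PP)}; S ∉ chart

NO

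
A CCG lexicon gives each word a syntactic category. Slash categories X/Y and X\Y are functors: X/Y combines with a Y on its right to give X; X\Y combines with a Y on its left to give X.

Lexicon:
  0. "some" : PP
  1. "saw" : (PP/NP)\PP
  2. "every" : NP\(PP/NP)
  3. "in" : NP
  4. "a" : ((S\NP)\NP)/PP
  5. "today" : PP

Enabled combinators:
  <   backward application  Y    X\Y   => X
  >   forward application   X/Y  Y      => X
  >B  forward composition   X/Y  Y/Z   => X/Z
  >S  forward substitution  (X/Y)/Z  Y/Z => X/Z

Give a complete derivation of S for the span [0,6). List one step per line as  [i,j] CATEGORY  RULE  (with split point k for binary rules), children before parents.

[0,6] S   <
  [0,3] NP   <
    [0,2] PP/NP   <
      [0,1] "some" : PP
      [1,2] "saw" : (PP/NP)\PP
    [2,3] "every" : NP\(PP/NP)
  [3,6] S\NP   <
    [3,4] "in" : NP
    [4,6] (S\NP)\NP   >
      [4,5] "a" : ((S\NP)\NP)/PP
      [5,6] "today" : PP

[0,1] PP  lex  "some"
[1,2] (PP/NP)\PP  lex  "saw"
[0,2] PP/NP  <  k=1
[2,3] NP\(PP/NP)  lex  "every"
[0,3] NP  <  k=2
[3,4] NP  lex  "in"
[4,5] ((S\NP)\NP)/PP  lex  "a"
[5,6] PP  lex  "today"
[4,6] (S\NP)\NP  >  k=5
[3,6] S\NP  <  k=4
[0,6] S  <  k=3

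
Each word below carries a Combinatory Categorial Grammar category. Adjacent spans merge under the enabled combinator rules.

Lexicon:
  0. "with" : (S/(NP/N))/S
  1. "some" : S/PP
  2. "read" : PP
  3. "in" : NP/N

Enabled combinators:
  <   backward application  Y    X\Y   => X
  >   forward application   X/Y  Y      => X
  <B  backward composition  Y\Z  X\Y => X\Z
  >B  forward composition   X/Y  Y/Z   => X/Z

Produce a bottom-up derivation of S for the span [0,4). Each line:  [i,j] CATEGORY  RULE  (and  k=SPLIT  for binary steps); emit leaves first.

[0,4] S   >
  [0,3] S/(NP/N)   >
    [0,1] "with" : (S/(NP/N))/S
    [1,3] S   >
      [1,2] "some" : S/PP
      [2,3] "read" : PP
  [3,4] "in" : NP/N

[0,1] (S/(NP/N))/S  lex  "with"
[1,2] S/PP  lex  "some"
[2,3] PP  lex  "read"
[1,3] S  >  k=2
[0,3] S/(NP/N)  >  k=1
[3,4] NP/N  lex  "in"
[0,4] S  >  k=3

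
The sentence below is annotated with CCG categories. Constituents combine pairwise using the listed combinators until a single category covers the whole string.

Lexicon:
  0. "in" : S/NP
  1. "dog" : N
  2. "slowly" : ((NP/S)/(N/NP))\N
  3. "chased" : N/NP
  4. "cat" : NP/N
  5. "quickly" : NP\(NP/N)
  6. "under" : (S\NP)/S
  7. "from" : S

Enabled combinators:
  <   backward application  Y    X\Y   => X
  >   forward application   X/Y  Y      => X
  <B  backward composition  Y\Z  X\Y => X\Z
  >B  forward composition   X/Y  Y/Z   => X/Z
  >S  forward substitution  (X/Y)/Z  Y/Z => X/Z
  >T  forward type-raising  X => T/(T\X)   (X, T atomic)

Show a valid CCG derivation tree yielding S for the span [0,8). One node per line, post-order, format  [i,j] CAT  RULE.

[0,8] S   >
  [0,1] "in" : S/NP
  [1,8] NP   >
    [1,4] NP/S   >
      [1,3] (NP/S)/(N/NP)   <
        [1,2] "dog" : N
        [2,3] "slowly" : ((NP/S)/(N/NP))\N
      [3,4] "chased" : N/NP
    [4,8] S   <
      [4,6] NP   <
        [4,5] "cat" : NP/N
        [5,6] "quickly" : NP\(NP/N)
      [6,8] S\NP   >
        [6,7] "under" : (S\NP)/S
        [7,8] "from" : S

[0,1] S/NP  lex  "in"
[1,2] N  lex  "dog"
[2,3] ((NP/S)/(N/NP))\N  lex  "slowly"
[1,3] (NP/S)/(N/NP)  <  k=2
[3,4] N/NP  lex  "chased"
[1,4] NP/S  >  k=3
[4,5] NP/N  lex  "cat"
[5,6] NP\(NP/N)  lex  "quickly"
[4,6] NP  <  k=5
[6,7] (S\NP)/S  lex  "under"
[7,8] S  lex  "from"
[6,8] S\NP  >  k=7
[4,8] S  <  k=6
[1,8] NP  >  k=4
[0,8] S  >  k=1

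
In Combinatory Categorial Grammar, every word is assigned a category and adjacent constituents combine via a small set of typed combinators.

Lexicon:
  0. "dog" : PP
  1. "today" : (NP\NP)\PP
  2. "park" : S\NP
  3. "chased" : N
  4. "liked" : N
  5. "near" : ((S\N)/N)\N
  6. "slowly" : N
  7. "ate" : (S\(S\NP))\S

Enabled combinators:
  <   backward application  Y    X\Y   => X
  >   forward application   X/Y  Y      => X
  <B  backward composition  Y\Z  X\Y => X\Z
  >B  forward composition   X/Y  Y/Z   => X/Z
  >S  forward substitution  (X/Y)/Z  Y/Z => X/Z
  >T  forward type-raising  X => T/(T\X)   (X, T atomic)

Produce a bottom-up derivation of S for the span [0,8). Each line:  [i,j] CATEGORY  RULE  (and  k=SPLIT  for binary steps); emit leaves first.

[0,8] S   <
  [0,3] S\NP   <B
    [0,2] NP\NP   <
      [0,1] "dog" : PP
      [1,2] "today" : (NP\NP)\PP
    [2,3] "park" : S\NP
  [3,8] S\(S\NP)   <
    [3,7] S   >
      [3,4] S/(S\N)   >T
        [3,4] "chased" : N
      [4,7] S\N   >
        [4,6] (S\N)/N   <
          [4,5] "liked" : N
          [5,6] "near" : ((S\N)/N)\N
        [6,7] "slowly" : N
    [7,8] "ate" : (S\(S\NP))\S

[0,1] PP  lex  "dog"
[1,2] (NP\NP)\PP  lex  "today"
[0,2] NP\NP  <  k=1
[2,3] S\NP  lex  "park"
[0,3] S\NP  <B  k=2
[3,4] N  lex  "chased"
[3,4] S/(S\N)  >T
[4,5] N  lex  "liked"
[5,6] ((S\N)/N)\N  lex  "near"
[4,6] (S\N)/N  <  k=5
[6,7] N  lex  "slowly"
[4,7] S\N  >  k=6
[3,7] S  >  k=4
[7,8] (S\(S\NP))\S  lex  "ate"
[3,8] S\(S\NP)  <  k=7
[0,8] S  <  k=3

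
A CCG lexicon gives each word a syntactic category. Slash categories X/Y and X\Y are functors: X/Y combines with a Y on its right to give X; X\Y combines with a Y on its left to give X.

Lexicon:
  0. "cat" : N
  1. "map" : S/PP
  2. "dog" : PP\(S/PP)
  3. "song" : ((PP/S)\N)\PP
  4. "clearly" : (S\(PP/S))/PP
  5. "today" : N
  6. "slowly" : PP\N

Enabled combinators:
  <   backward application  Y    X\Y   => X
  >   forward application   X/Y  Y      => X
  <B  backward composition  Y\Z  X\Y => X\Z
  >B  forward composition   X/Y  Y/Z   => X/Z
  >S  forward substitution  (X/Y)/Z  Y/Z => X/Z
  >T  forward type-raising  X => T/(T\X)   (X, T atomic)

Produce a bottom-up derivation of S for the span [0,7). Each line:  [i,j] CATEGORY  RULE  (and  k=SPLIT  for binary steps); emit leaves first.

[0,7] S   <
  [0,4] PP/S   <
    [0,1] "cat" : N
    [1,4] (PP/S)\N   <
      [1,3] PP   <
        [1,2] "map" : S/PP
        [2,3] "dog" : PP\(S/PP)
      [3,4] "song" : ((PP/S)\N)\PP
  [4,7] S\(PP/S)   >
    [4,5] "clearly" : (S\(PP/S))/PP
    [5,7] PP   <
      [5,6] "today" : N
      [6,7] "slowly" : PP\N

[0,1] N  lex  "cat"
[1,2] S/PP  lex  "map"
[2,3] PP\(S/PP)  lex  "dog"
[1,3] PP  <  k=2
[3,4] ((PP/S)\N)\PP  lex  "song"
[1,4] (PP/S)\N  <  k=3
[0,4] PP/S  <  k=1
[4,5] (S\(PP/S))/PP  lex  "clearly"
[5,6] N  lex  "today"
[6,7] PP\N  lex  "slowly"
[5,7] PP  <  k=6
[4,7] S\(PP/S)  >  k=5
[0,7] S  <  k=4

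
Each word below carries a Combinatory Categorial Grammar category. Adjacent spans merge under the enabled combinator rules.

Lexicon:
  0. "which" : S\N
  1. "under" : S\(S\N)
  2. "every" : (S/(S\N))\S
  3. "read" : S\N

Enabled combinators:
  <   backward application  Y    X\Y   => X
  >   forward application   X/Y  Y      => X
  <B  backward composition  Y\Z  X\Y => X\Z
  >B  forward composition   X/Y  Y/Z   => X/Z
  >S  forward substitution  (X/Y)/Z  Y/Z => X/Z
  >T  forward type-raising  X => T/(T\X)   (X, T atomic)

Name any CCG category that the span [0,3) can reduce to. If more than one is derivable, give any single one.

S/(S\N)

[0,4] S   >
  [0,3] S/(S\N)   <
    [0,2] S   <
      [0,1] "which" : S\N
      [1,2] "under" : S\(S\N)
    [2,3] "every" : (S/(S\N))\S
  [3,4] "read" : S\N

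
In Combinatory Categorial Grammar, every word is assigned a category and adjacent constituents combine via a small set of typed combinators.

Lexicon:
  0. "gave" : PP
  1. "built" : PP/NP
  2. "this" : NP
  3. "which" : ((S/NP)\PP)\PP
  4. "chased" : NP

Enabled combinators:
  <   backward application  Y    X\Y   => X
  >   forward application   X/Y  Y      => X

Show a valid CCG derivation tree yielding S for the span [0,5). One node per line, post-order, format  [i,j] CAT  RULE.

[0,5] S   >
  [0,4] S/NP   <
    [0,1] "gave" : PP
    [1,4] (S/NP)\PP   <
      [1,3] PP   >
        [1,2] "built" : PP/NP
        [2,3] "this" : NP
      [3,4] "which" : ((S/NP)\PP)\PP
  [4,5] "chased" : NP

[0,1] PP  lex  "gave"
[1,2] PP/NP  lex  "built"
[2,3] NP  lex  "this"
[1,3] PP  >  k=2
[3,4] ((S/NP)\PP)\PP  lex  "which"
[1,4] (S/NP)\PP  <  k=3
[0,4] S/NP  <  k=1
[4,5] NP  lex  "chased"
[0,5] S  >  k=4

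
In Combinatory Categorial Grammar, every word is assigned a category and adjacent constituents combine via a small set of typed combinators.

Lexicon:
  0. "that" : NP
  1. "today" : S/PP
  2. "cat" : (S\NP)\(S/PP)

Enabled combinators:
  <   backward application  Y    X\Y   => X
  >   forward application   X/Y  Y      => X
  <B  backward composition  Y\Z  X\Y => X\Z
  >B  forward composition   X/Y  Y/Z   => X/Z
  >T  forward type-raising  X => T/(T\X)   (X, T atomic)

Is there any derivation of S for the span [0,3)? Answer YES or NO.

YES

[0,3] S   <
  [0,1] "that" : NP
  [1,3] S\NP   <
    [1,2] "today" : S/PP
    [2,3] "cat" : (S\NP)\(S/PP)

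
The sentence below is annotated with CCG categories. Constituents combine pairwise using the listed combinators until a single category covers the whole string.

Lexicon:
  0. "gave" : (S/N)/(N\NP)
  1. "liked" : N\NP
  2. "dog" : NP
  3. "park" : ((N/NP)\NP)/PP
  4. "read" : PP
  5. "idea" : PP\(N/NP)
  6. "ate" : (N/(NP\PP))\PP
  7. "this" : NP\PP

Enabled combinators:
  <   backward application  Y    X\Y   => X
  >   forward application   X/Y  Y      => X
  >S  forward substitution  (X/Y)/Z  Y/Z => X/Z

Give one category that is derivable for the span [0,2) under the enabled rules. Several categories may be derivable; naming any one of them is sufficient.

[0,8] S   >
  [0,2] S/N   >
    [0,1] "gave" : (S/N)/(N\NP)
    [1,2] "liked" : N\NP
  [2,8] N   >
    [2,7] N/(NP\PP)   <
      [2,6] PP   <
        [2,5] N/NP   <
          [2,3] "dog" : NP
          [3,5] (N/NP)\NP   >
            [3,4] "park" : ((N/NP)\NP)/PP
            [4,5] "read" : PP
        [5,6] "idea" : PP\(N/NP)
      [6,7] "ate" : (N/(NP\PP))\PP
    [7,8] "this" : NP\PP

S/N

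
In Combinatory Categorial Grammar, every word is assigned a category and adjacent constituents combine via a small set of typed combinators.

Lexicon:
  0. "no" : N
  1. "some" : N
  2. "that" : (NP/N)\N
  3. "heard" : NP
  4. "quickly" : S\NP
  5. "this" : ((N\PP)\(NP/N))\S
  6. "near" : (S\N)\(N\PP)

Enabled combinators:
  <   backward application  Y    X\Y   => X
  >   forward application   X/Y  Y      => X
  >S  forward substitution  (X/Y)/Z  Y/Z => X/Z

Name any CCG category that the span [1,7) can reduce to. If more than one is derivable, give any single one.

S\N

[0,7] S   <
  [0,1] "no" : N
  [1,7] S\N   <
    [1,6] N\PP   <
      [1,3] NP/N   <
        [1,2] "some" : N
        [2,3] "that" : (NP/N)\N
      [3,6] (N\PP)\(NP/N)   <
        [3,5] S   <
          [3,4] "heard" : NP
          [4,5] "quickly" : S\NP
        [5,6] "this" : ((N\PP)\(NP/N))\S
    [6,7] "near" : (S\N)\(N\PP)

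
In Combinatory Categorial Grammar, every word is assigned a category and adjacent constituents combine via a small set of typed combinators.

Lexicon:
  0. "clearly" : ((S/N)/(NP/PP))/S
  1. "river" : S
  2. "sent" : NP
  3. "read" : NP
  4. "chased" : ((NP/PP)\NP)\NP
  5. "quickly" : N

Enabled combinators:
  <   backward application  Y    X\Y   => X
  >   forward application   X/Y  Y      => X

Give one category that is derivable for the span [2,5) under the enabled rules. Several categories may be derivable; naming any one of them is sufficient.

NP/PP

[0,6] S   >
  [0,5] S/N   >
    [0,2] (S/N)/(NP/PP)   >
      [0,1] "clearly" : ((S/N)/(NP/PP))/S
      [1,2] "river" : S
    [2,5] NP/PP   <
      [2,3] "sent" : NP
      [3,5] (NP/PP)\NP   <
        [3,4] "read" : NP
        [4,5] "chased" : ((NP/PP)\NP)\NP
  [5,6] "quickly" : N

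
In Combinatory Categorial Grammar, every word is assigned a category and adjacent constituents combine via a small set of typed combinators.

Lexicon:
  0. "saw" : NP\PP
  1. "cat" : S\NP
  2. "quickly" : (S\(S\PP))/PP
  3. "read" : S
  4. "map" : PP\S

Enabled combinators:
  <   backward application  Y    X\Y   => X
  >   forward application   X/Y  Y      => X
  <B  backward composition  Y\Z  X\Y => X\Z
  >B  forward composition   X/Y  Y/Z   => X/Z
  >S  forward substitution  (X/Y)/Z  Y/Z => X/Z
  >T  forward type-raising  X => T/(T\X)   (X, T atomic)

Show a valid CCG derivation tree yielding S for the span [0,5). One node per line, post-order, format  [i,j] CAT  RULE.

[0,1] NP\PP  lex  "saw"
[1,2] S\NP  lex  "cat"
[0,2] S\PP  <B  k=1
[2,3] (S\(S\PP))/PP  lex  "quickly"
[3,4] S  lex  "read"
[4,5] PP\S  lex  "map"
[3,5] PP  <  k=4
[2,5] S\(S\PP)  >  k=3
[0,5] S  <  k=2

[0,5] S   <
  [0,2] S\PP   <B
    [0,1] "saw" : NP\PP
    [1,2] "cat" : S\NP
  [2,5] S\(S\PP)   >
    [2,3] "quickly" : (S\(S\PP))/PP
    [3,5] PP   <
      [3,4] "read" : S
      [4,5] "map" : PP\S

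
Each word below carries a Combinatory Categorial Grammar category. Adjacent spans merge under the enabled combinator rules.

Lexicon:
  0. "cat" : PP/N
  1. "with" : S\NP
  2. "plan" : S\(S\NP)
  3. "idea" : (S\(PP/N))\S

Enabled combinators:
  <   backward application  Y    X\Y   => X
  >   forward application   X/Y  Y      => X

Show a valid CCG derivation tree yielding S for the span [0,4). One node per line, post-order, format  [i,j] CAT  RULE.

[0,1] PP/N  lex  "cat"
[1,2] S\NP  lex  "with"
[2,3] S\(S\NP)  lex  "plan"
[1,3] S  <  k=2
[3,4] (S\(PP/N))\S  lex  "idea"
[1,4] S\(PP/N)  <  k=3
[0,4] S  <  k=1

[0,4] S   <
  [0,1] "cat" : PP/N
  [1,4] S\(PP/N)   <
    [1,3] S   <
      [1,2] "with" : S\NP
      [2,3] "plan" : S\(S\NP)
    [3,4] "idea" : (S\(PP/N))\S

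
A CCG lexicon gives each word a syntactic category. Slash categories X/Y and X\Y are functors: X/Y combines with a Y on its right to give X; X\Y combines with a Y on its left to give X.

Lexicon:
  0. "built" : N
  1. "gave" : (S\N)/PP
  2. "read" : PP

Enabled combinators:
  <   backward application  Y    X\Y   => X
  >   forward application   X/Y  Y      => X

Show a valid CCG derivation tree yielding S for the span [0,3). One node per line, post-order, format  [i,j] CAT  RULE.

[0,1] N  lex  "built"
[1,2] (S\N)/PP  lex  "gave"
[2,3] PP  lex  "read"
[1,3] S\N  >  k=2
[0,3] S  <  k=1

[0,3] S   <
  [0,1] "built" : N
  [1,3] S\N   >
    [1,2] "gave" : (S\N)/PP
    [2,3] "read" : PP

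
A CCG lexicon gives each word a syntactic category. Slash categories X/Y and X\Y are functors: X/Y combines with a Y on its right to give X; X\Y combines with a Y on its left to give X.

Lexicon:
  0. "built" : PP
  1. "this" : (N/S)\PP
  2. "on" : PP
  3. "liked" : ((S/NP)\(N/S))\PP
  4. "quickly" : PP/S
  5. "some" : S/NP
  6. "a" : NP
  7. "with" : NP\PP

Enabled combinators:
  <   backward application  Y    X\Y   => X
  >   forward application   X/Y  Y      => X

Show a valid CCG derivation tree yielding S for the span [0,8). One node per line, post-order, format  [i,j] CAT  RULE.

[0,1] PP  lex  "built"
[1,2] (N/S)\PP  lex  "this"
[0,2] N/S  <  k=1
[2,3] PP  lex  "on"
[3,4] ((S/NP)\(N/S))\PP  lex  "liked"
[2,4] (S/NP)\(N/S)  <  k=3
[0,4] S/NP  <  k=2
[4,5] PP/S  lex  "quickly"
[5,6] S/NP  lex  "some"
[6,7] NP  lex  "a"
[5,7] S  >  k=6
[4,7] PP  >  k=5
[7,8] NP\PP  lex  "with"
[4,8] NP  <  k=7
[0,8] S  >  k=4

[0,8] S   >
  [0,4] S/NP   <
    [0,2] N/S   <
      [0,1] "built" : PP
      [1,2] "this" : (N/S)\PP
    [2,4] (S/NP)\(N/S)   <
      [2,3] "on" : PP
      [3,4] "liked" : ((S/NP)\(N/S))\PP
  [4,8] NP   <
    [4,7] PP   >
      [4,5] "quickly" : PP/S
      [5,7] S   >
        [5,6] "some" : S/NP
        [6,7] "a" : NP
    [7,8] "with" : NP\PP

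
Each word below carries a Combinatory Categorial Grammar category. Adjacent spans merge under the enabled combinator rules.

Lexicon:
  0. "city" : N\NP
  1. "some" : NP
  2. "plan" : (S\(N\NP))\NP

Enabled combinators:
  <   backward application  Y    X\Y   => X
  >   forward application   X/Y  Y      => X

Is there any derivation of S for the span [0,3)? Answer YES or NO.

[0,3] S   <
  [0,1] "city" : N\NP
  [1,3] S\(N\NP)   <
    [1,2] "some" : NP
    [2,3] "plan" : (S\(N\NP))\NP

YES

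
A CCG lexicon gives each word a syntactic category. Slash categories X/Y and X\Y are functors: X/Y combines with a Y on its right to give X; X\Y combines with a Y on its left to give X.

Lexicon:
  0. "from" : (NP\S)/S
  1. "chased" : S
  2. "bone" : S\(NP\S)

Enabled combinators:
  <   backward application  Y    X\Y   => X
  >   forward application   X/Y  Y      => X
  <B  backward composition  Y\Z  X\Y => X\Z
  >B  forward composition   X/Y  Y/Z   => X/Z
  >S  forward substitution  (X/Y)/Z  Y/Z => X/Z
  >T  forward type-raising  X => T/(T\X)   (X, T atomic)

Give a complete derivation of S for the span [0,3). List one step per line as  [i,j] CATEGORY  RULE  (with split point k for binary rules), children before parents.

[0,1] (NP\S)/S  lex  "from"
[1,2] S  lex  "chased"
[0,2] NP\S  >  k=1
[2,3] S\(NP\S)  lex  "bone"
[0,3] S  <  k=2

[0,3] S   <
  [0,2] NP\S   >
    [0,1] "from" : (NP\S)/S
    [1,2] "chased" : S
  [2,3] "bone" : S\(NP\S)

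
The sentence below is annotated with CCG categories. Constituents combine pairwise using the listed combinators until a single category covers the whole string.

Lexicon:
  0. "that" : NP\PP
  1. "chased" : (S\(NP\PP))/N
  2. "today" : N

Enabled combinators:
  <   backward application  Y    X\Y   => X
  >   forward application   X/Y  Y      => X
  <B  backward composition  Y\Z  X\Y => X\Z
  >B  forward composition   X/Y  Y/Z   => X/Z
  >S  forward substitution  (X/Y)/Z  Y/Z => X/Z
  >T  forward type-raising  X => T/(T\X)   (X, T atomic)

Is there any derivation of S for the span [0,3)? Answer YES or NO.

YES

[0,3] S   <
  [0,1] "that" : NP\PP
  [1,3] S\(NP\PP)   >
    [1,2] "chased" : (S\(NP\PP))/N
    [2,3] "today" : N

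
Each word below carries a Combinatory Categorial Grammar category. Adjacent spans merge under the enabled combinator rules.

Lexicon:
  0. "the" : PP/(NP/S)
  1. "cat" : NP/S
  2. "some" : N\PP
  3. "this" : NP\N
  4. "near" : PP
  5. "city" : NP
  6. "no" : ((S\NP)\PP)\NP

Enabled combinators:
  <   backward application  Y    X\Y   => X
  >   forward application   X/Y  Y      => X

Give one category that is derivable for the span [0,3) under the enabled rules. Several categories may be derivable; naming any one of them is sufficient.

[0,7] S   <
  [0,4] NP   <
    [0,3] N   <
      [0,2] PP   >
        [0,1] "the" : PP/(NP/S)
        [1,2] "cat" : NP/S
      [2,3] "some" : N\PP
    [3,4] "this" : NP\N
  [4,7] S\NP   <
    [4,5] "near" : PP
    [5,7] (S\NP)\PP   <
      [5,6] "city" : NP
      [6,7] "no" : ((S\NP)\PP)\NP

N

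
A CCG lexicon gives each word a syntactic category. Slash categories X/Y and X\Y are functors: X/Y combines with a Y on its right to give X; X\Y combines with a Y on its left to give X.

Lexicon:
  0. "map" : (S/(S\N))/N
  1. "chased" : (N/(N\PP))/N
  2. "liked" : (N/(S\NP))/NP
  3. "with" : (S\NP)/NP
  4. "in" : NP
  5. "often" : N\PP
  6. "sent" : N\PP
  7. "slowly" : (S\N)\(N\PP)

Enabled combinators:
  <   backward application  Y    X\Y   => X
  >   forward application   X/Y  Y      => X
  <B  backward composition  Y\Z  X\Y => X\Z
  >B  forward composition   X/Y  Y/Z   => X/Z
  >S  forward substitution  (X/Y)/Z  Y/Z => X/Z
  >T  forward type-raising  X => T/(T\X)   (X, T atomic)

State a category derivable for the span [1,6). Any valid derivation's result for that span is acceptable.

N

[0,8] S   >
  [0,6] S/(S\N)   >
    [0,1] "map" : (S/(S\N))/N
    [1,6] N   >
      [1,5] N/(N\PP)   >
        [1,2] "chased" : (N/(N\PP))/N
        [2,5] N   >
          [2,4] N/NP   >S
            [2,3] "liked" : (N/(S\NP))/NP
            [3,4] "with" : (S\NP)/NP
          [4,5] "in" : NP
      [5,6] "often" : N\PP
  [6,8] S\N   <
    [6,7] "sent" : N\PP
    [7,8] "slowly" : (S\N)\(N\PP)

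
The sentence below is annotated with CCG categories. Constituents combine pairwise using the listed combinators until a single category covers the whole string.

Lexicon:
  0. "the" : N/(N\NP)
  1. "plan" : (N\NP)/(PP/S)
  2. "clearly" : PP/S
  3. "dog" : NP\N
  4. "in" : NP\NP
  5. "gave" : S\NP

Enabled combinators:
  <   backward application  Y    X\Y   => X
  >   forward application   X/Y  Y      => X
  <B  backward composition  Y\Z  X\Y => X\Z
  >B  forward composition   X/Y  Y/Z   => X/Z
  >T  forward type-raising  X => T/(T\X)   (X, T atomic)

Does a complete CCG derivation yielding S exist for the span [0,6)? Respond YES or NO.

YES

[0,6] S   <
  [0,3] N   >
    [0,1] "the" : N/(N\NP)
    [1,3] N\NP   >
      [1,2] "plan" : (N\NP)/(PP/S)
      [2,3] "clearly" : PP/S
  [3,6] S\N   <B
    [3,5] NP\N   <B
      [3,4] "dog" : NP\N
      [4,5] "in" : NP\NP
    [5,6] "gave" : S\NP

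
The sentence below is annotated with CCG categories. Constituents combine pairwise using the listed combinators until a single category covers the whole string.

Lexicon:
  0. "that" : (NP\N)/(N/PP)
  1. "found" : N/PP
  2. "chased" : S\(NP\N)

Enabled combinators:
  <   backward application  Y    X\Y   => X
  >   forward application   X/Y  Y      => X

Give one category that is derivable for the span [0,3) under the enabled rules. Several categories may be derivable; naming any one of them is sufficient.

S

[0,3] S   <
  [0,2] NP\N   >
    [0,1] "that" : (NP\N)/(N/PP)
    [1,2] "found" : N/PP
  [2,3] "chased" : S\(NP\N)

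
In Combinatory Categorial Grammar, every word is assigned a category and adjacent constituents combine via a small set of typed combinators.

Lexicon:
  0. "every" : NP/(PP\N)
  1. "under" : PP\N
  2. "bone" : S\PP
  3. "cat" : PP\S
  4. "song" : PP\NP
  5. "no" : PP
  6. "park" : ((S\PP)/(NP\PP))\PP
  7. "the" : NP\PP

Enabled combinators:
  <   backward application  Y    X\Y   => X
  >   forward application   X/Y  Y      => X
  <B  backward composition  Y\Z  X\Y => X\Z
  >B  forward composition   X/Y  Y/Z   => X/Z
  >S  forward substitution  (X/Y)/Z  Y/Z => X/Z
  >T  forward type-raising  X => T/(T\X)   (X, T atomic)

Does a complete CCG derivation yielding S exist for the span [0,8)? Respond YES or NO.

[0,8] S   <
  [0,4] NP   >
    [0,1] "every" : NP/(PP\N)
    [1,4] PP\N   <B
      [1,3] S\N   <B
        [1,2] "under" : PP\N
        [2,3] "bone" : S\PP
      [3,4] "cat" : PP\S
  [4,8] S\NP   <B
    [4,5] "song" : PP\NP
    [5,8] S\PP   >
      [5,7] (S\PP)/(NP\PP)   <
        [5,6] "no" : PP
        [6,7] "park" : ((S\PP)/(NP\PP))\PP
      [7,8] "the" : NP\PP

YES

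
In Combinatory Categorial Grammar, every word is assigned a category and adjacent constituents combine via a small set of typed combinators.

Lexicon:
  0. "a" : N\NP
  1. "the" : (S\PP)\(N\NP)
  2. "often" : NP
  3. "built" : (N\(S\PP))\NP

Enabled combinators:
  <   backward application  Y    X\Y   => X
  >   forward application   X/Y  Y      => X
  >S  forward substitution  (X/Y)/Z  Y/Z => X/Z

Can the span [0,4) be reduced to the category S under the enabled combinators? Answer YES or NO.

N\NP (S\PP)\(N\NP) NP (N\(S\PP))\NP
CKY chart[0,4] = {N}; S ∉ chart

NO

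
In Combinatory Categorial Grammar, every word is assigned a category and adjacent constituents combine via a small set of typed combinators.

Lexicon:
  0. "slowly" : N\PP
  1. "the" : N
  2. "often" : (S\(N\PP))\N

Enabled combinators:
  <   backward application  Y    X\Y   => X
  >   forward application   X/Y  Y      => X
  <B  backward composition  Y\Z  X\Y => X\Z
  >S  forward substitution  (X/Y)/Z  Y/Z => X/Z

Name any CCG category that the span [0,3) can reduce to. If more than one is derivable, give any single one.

[0,3] S   <
  [0,1] "slowly" : N\PP
  [1,3] S\(N\PP)   <
    [1,2] "the" : N
    [2,3] "often" : (S\(N\PP))\N

S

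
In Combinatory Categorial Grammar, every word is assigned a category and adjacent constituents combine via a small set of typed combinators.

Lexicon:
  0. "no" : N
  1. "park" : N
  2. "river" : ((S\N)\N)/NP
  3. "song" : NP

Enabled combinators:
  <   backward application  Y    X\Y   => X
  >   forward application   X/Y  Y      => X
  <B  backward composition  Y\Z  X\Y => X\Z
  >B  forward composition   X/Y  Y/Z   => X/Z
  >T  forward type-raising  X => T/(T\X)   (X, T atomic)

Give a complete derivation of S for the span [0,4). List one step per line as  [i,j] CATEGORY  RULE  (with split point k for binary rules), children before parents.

[0,1] N  lex  "no"
[1,2] N  lex  "park"
[2,3] ((S\N)\N)/NP  lex  "river"
[3,4] NP  lex  "song"
[2,4] (S\N)\N  >  k=3
[1,4] S\N  <  k=2
[0,4] S  <  k=1

[0,4] S   <
  [0,1] "no" : N
  [1,4] S\N   <
    [1,2] "park" : N
    [2,4] (S\N)\N   >
      [2,3] "river" : ((S\N)\N)/NP
      [3,4] "song" : NP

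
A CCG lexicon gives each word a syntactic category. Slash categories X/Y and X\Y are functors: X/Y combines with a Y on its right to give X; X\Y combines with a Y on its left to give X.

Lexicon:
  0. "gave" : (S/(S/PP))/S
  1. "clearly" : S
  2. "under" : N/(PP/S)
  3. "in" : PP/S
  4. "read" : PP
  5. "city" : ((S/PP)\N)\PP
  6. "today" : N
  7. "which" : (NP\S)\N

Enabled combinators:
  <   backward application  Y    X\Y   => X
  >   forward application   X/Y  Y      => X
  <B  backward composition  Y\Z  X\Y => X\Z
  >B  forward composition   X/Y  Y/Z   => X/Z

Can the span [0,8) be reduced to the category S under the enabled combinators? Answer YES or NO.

NO

(S/(S/PP))/S S N/(PP/S) PP/S PP ((S/PP)\N)\PP N (NP\S)\N
CKY chart[0,8] = {NP}; S ∉ chart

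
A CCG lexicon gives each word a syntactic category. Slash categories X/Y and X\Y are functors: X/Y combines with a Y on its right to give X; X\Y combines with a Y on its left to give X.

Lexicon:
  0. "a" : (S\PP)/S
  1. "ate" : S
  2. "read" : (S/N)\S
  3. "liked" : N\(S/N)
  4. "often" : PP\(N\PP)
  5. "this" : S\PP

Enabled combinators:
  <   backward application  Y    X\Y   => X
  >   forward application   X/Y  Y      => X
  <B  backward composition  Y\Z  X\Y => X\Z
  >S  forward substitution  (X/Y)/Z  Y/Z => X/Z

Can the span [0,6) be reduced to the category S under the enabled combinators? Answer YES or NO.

YES

[0,6] S   <
  [0,5] PP   <
    [0,4] N\PP   <B
      [0,2] S\PP   >
        [0,1] "a" : (S\PP)/S
        [1,2] "ate" : S
      [2,4] N\S   <B
        [2,3] "read" : (S/N)\S
        [3,4] "liked" : N\(S/N)
    [4,5] "often" : PP\(N\PP)
  [5,6] "this" : S\PP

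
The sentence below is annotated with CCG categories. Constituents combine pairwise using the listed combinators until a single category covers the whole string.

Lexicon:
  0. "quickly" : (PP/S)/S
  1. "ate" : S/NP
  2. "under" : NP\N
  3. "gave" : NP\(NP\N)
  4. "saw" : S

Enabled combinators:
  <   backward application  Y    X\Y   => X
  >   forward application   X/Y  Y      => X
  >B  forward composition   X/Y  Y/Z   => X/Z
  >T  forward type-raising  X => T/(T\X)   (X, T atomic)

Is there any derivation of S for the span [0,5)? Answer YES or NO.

(PP/S)/S S/NP NP\N NP\(NP\N) S
CKY chart[0,5] = {N/(N\PP), NP/(NP\PP), PP, PP/(PP\PP), PP/(S\S), S/(S\PP)}; S ∉ chart

NO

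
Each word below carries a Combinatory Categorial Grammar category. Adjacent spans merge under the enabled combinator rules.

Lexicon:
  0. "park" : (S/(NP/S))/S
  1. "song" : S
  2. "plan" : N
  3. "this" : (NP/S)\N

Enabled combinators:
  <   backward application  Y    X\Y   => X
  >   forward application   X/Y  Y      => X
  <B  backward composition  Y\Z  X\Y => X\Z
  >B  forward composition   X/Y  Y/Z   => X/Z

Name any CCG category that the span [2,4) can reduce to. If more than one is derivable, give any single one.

NP/S

[0,4] S   >
  [0,2] S/(NP/S)   >
    [0,1] "park" : (S/(NP/S))/S
    [1,2] "song" : S
  [2,4] NP/S   <
    [2,3] "plan" : N
    [3,4] "this" : (NP/S)\N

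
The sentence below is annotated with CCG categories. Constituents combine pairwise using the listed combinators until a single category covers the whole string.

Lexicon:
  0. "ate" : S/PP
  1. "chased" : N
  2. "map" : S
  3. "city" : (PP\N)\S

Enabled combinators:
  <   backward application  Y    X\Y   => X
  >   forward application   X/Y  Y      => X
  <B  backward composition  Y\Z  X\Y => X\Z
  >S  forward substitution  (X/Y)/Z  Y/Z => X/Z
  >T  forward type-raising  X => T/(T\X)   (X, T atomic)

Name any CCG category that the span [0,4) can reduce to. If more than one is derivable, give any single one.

S

[0,4] S   >
  [0,1] "ate" : S/PP
  [1,4] PP   <
    [1,2] "chased" : N
    [2,4] PP\N   <
      [2,3] "map" : S
      [3,4] "city" : (PP\N)\S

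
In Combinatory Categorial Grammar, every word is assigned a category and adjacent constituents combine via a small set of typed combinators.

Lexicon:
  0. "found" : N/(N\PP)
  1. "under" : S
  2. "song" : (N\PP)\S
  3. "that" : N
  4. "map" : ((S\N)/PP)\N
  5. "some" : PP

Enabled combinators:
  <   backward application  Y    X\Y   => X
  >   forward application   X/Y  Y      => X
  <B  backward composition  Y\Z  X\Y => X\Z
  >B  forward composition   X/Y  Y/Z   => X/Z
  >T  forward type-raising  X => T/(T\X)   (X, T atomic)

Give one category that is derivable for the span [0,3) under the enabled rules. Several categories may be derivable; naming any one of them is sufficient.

N

[0,6] S   <
  [0,3] N   >
    [0,1] "found" : N/(N\PP)
    [1,3] N\PP   <
      [1,2] "under" : S
      [2,3] "song" : (N\PP)\S
  [3,6] S\N   >
    [3,5] (S\N)/PP   <
      [3,4] "that" : N
      [4,5] "map" : ((S\N)/PP)\N
    [5,6] "some" : PP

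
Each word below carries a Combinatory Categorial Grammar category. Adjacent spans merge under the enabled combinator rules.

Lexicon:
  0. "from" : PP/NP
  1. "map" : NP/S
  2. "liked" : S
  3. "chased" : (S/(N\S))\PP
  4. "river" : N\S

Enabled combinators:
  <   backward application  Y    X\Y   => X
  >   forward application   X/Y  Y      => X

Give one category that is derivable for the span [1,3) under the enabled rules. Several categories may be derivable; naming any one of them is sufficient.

NP

[0,5] S   >
  [0,4] S/(N\S)   <
    [0,3] PP   >
      [0,1] "from" : PP/NP
      [1,3] NP   >
        [1,2] "map" : NP/S
        [2,3] "liked" : S
    [3,4] "chased" : (S/(N\S))\PP
  [4,5] "river" : N\S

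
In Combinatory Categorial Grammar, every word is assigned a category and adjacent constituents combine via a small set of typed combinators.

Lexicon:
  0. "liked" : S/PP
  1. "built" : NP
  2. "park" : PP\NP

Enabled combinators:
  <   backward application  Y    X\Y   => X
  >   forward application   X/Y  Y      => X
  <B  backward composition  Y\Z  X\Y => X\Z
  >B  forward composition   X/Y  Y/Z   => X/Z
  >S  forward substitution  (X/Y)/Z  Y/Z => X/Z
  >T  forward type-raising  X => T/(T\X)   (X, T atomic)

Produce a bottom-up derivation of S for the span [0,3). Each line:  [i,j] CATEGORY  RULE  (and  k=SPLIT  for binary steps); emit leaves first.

[0,3] S   >
  [0,1] "liked" : S/PP
  [1,3] PP   >
    [1,2] PP/(PP\NP)   >T
      [1,2] "built" : NP
    [2,3] "park" : PP\NP

[0,1] S/PP  lex  "liked"
[1,2] NP  lex  "built"
[1,2] PP/(PP\NP)  >T
[2,3] PP\NP  lex  "park"
[1,3] PP  >  k=2
[0,3] S  >  k=1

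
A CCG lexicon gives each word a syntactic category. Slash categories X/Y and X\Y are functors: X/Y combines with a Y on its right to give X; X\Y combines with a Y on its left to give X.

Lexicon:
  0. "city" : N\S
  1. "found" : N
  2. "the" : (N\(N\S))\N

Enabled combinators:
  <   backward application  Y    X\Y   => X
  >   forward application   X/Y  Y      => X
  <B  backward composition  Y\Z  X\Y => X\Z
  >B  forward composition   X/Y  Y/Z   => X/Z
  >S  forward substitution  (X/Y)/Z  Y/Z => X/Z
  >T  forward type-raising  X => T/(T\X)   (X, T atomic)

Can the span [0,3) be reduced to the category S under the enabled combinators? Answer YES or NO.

NO

N\S N (N\(N\S))\N
CKY chart[0,3] = {N, N/(N\N), NP/(NP\N), PP/(PP\N), S/(S\N)}; S ∉ chart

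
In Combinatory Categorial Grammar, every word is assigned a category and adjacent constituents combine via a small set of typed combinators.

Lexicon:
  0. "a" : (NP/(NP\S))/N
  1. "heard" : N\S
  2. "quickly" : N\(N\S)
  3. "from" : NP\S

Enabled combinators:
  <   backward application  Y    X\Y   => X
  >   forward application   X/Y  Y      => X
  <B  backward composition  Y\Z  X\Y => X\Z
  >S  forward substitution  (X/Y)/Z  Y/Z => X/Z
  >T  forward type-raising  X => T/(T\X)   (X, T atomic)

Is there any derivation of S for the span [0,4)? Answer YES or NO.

NO

(NP/(NP\S))/N N\S N\(N\S) NP\S
CKY chart[0,4] = {N/(N\NP), NP, NP/(NP\NP), PP/(PP\NP), S/(S\NP)}; S ∉ chart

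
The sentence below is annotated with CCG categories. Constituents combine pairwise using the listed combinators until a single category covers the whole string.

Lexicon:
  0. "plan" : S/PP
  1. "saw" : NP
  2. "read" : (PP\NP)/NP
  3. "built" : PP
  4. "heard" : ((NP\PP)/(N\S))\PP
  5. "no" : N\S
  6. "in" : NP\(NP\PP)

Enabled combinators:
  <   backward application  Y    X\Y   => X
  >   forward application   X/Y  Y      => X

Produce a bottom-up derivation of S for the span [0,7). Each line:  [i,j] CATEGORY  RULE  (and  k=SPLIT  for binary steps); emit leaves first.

[0,1] S/PP  lex  "plan"
[1,2] NP  lex  "saw"
[2,3] (PP\NP)/NP  lex  "read"
[3,4] PP  lex  "built"
[4,5] ((NP\PP)/(N\S))\PP  lex  "heard"
[3,5] (NP\PP)/(N\S)  <  k=4
[5,6] N\S  lex  "no"
[3,6] NP\PP  >  k=5
[6,7] NP\(NP\PP)  lex  "in"
[3,7] NP  <  k=6
[2,7] PP\NP  >  k=3
[1,7] PP  <  k=2
[0,7] S  >  k=1

[0,7] S   >
  [0,1] "plan" : S/PP
  [1,7] PP   <
    [1,2] "saw" : NP
    [2,7] PP\NP   >
      [2,3] "read" : (PP\NP)/NP
      [3,7] NP   <
        [3,6] NP\PP   >
          [3,5] (NP\PP)/(N\S)   <
            [3,4] "built" : PP
            [4,5] "heard" : ((NP\PP)/(N\S))\PP
          [5,6] "no" : N\S
        [6,7] "in" : NP\(NP\PP)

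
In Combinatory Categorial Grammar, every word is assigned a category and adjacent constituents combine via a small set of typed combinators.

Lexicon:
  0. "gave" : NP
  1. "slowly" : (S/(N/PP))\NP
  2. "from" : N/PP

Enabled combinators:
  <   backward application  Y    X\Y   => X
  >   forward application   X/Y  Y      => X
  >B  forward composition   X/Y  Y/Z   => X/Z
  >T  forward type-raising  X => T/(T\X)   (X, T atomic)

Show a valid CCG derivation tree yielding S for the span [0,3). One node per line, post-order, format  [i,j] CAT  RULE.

[0,1] NP  lex  "gave"
[1,2] (S/(N/PP))\NP  lex  "slowly"
[0,2] S/(N/PP)  <  k=1
[2,3] N/PP  lex  "from"
[0,3] S  >  k=2

[0,3] S   >
  [0,2] S/(N/PP)   <
    [0,1] "gave" : NP
    [1,2] "slowly" : (S/(N/PP))\NP
  [2,3] "from" : N/PP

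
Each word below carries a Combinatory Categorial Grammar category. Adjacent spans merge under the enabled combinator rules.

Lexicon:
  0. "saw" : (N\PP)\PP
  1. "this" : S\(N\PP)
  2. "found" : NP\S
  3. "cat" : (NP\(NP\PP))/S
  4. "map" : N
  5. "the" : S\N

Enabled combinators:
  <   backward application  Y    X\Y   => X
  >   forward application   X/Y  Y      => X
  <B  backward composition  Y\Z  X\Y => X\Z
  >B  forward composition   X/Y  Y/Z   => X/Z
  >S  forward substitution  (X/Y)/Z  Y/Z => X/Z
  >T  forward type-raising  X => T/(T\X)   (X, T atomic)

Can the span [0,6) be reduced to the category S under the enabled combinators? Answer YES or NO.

NO

(N\PP)\PP S\(N\PP) NP\S (NP\(NP\PP))/S N S\N
CKY chart[0,6] = {N/(N\NP), NP, NP/(NP\NP), PP/(PP\NP), S/(S\NP)}; S ∉ chart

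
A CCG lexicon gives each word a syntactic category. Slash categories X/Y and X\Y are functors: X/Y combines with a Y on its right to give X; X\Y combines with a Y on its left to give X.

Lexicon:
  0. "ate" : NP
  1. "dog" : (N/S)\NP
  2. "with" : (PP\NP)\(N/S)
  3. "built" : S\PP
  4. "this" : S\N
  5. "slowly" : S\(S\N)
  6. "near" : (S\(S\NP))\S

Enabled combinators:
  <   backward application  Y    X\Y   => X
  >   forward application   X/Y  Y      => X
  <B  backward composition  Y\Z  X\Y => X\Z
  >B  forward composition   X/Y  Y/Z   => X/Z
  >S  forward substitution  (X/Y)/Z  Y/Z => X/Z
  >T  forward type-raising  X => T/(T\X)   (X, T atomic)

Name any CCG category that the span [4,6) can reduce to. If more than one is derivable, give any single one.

S

[0,7] S   <
  [0,4] S\NP   <B
    [0,3] PP\NP   <
      [0,2] N/S   <
        [0,1] "ate" : NP
        [1,2] "dog" : (N/S)\NP
      [2,3] "with" : (PP\NP)\(N/S)
    [3,4] "built" : S\PP
  [4,7] S\(S\NP)   <
    [4,6] S   <
      [4,5] "this" : S\N
      [5,6] "slowly" : S\(S\N)
    [6,7] "near" : (S\(S\NP))\S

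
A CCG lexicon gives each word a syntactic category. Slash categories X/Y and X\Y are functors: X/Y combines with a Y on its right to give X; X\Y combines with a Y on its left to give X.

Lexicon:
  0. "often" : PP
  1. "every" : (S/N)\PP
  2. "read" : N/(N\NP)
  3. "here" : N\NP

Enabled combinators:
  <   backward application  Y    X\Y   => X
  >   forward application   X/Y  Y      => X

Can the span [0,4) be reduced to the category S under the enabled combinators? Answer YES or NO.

[0,4] S   >
  [0,2] S/N   <
    [0,1] "often" : PP
    [1,2] "every" : (S/N)\PP
  [2,4] N   >
    [2,3] "read" : N/(N\NP)
    [3,4] "here" : N\NP

YES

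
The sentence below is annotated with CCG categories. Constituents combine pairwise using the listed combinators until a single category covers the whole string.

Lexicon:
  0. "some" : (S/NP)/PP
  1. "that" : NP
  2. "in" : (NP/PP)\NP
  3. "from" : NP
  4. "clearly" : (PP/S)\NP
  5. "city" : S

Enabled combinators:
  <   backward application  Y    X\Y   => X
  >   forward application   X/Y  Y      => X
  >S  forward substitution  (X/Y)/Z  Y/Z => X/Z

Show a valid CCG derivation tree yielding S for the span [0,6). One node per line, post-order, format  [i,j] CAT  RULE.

[0,1] (S/NP)/PP  lex  "some"
[1,2] NP  lex  "that"
[2,3] (NP/PP)\NP  lex  "in"
[1,3] NP/PP  <  k=2
[0,3] S/PP  >S  k=1
[3,4] NP  lex  "from"
[4,5] (PP/S)\NP  lex  "clearly"
[3,5] PP/S  <  k=4
[5,6] S  lex  "city"
[3,6] PP  >  k=5
[0,6] S  >  k=3

[0,6] S   >
  [0,3] S/PP   >S
    [0,1] "some" : (S/NP)/PP
    [1,3] NP/PP   <
      [1,2] "that" : NP
      [2,3] "in" : (NP/PP)\NP
  [3,6] PP   >
    [3,5] PP/S   <
      [3,4] "from" : NP
      [4,5] "clearly" : (PP/S)\NP
    [5,6] "city" : S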